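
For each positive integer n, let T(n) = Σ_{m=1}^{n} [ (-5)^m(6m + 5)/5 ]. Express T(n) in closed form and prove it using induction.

T(n) = (-5)^n(n + 1) - 1

We claim T(n) = (-5)^n(n + 1) - 1 for all n ≥ 1.
Base step (n = 1): T(1) = -11, and the closed form gives -11. They agree.
Suppose the result is true for n = m, so T(m) = (-5)^m(m + 1) - 1.
Then T(m+1) = T(m) + ((-5)^m(-6m - 11)) = ((-5)^m(m + 1) - 1) + ((-5)^m(-6m - 11)).
Simplifying, T(m+1) = -5(-5)^m·m - 10(-5)^m - 1 = (-5)^(m+1)((m+1) + 1) - 1,
which is the closed form with n = m+1.
This completes the induction.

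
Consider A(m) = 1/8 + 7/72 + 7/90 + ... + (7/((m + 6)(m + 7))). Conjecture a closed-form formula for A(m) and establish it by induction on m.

We claim A(m) = m/(m + 7) for all m ≥ 1.
Base case (m = 1): A(1) = 1/8, and the closed form gives 1/8. They agree.
For the inductive step, assume it holds for an arbitrary j ≥ 1, so A(j) = j/(j + 7).
Then A(j+1) = A(j) + (7/((j + 7)(j + 8))) = (j/(j + 7)) + (7/((j + 7)(j + 8))).
Simplifying, A(j+1) = (j + 1)/(j + 8) = (j+1)/((j+1) + 7),
which is the closed form with m = j+1.
Hence, by induction on m, the claim holds for every m ≥ 1.

A(m) = m/(m + 7)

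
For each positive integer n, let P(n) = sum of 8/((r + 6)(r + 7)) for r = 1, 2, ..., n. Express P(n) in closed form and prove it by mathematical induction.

We claim P(n) = 8n/(7(n + 7)) for all n ≥ 1.
Base step (n = 1): P(1) = 1/7, and the closed form gives 1/7. They agree.
For the inductive step, assume it holds for an arbitrary r ≥ 1, so P(r) = 8r/(7(r + 7)).
Then P(r+1) = P(r) + (8/((r + 7)(r + 8))) = (8r/(7(r + 7))) + (8/((r + 7)(r + 8))).
Simplifying, P(r+1) = 8(r + 1)/(7(r + 8)) = 8(r+1)/(7((r+1) + 7)),
which is the closed form with n = r+1.
Hence, by induction on n, the claim holds for every n ≥ 1.

P(n) = 8n/(7(n + 7))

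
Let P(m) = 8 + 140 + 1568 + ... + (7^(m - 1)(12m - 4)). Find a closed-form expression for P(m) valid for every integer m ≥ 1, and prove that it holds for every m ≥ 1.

P(m) = 7^m(2m - 1) + 1

We claim P(m) = 7^m(2m - 1) + 1 for all m ≥ 1.
For the base case m = 1: P(1) = 8, and the closed form gives 8. They agree.
Inductive step: assume the claim holds for m = i, so P(i) = 7^i(2i - 1) + 1.
Then P(i+1) = P(i) + (7^i(12i + 8)) = (7^i(2i - 1) + 1) + (7^i(12i + 8)).
Simplifying, P(i+1) = 14·7^i·i + 7·7^i + 1 = 7^(i+1)(2(i+1) - 1) + 1,
which is the closed form with m = i+1.
This completes the induction.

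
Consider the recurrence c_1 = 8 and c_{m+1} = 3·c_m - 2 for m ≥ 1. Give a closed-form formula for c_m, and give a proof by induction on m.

Computing the first terms: c_1 = 8, c_2 = 22, c_3 = 64. This suggests c_m = 7·3^(m - 1) + 1.
For the base case m = 1: the formula gives 8 = 8 = c_1.
Suppose the result is true for m = r, so c_r = 7·3^(r - 1) + 1.
Then c_{r+1} = 3·c_r - 2 = 3·(7·3^(r - 1) + 1) - 2 = 7·3^r + 1 = 7·3^((r+1) - 1) + 1,
which is the claimed formula at m = r+1.
This completes the induction.

c_m = 7·3^(m - 1) + 1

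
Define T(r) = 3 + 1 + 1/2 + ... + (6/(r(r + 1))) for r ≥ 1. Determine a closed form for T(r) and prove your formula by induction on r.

We claim T(r) = 6r/(r + 1) for all r ≥ 1.
For the base case r = 1: T(1) = 3, and the closed form gives 3. They agree.
Suppose the result is true for r = m, so T(m) = 6m/(m + 1).
Then T(m+1) = T(m) + (6/((m + 1)(m + 2))) = (6m/(m + 1)) + (6/((m + 1)(m + 2))).
Simplifying, T(m+1) = 6(m + 1)/(m + 2) = 6(m+1)/((m+1) + 1),
which is the closed form with r = m+1.
By induction, the statement is established for all r ≥ 1.

T(r) = 6r/(r + 1)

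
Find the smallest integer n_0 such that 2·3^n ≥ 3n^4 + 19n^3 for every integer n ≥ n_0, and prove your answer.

n_0 = 9

At n = 8: 13122 < 22016, so the inequality fails and n_0 ≥ 9. We prove 2·3^n ≥ 3n^4 + 19n^3 for all n ≥ 9.
Base case (n = 9): 2·3^n = 39366 and 3n^4 + 19n^3 = 33534, so 39366 ≥ 33534.
Inductive step: assume the claim holds for n = k, so 2·3^k ≥ 3k^4 + 19k^3.
Then 2·3^(k + 1) = 3·(2·3^k) ≥ 3·(3k^4 + 19k^3).
Also, for k ≥ 9 we have 3·(3k^4 + 19k^3) ≥ 3(k+1)^4 + 19(k+1)^3, since 3·(3k^4 + 19k^3) − (3(k+1)^4 + 19(k+1)^3) = 6k^4 + 26k^3 - 75k^2 - 69k - 22, which is nonnegative for all k ≥ 9.
Combining, 2·3^(k + 1) ≥ 3(k+1)^4 + 19(k+1)^3.
This completes the induction.
Hence the smallest such n_0 is 9.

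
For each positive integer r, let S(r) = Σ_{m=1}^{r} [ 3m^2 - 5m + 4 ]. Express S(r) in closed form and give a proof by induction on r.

We claim S(r) = r(r^2 - r + 2) for all r ≥ 1.
Base step (r = 1): S(1) = 2, and the closed form gives 2. They agree.
Inductive step: suppose the statement holds for some m ≥ 1, so S(m) = m(m^2 - m + 2).
Then S(m+1) = S(m) + (3m^2 + m + 2) = (m(m^2 - m + 2)) + (3m^2 + m + 2).
Simplifying, S(m+1) = (m + 1)(m^2 + m + 2) = (m+1)((m+1)^2 - (m+1) + 2),
which is the closed form with r = m+1.
Hence, by induction on r, the claim holds for every r ≥ 1.

S(r) = r(r^2 - r + 2)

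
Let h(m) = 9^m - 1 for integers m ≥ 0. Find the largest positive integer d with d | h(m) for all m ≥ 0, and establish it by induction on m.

d = 8

Computing the first values: h(0) = 0 and h(1) = 8; gcd(0, 8) = 8, so d ≤ 8.
We prove 8 | 9^m - 1 for all m ≥ 0 by induction on m.
For the base case m = 0: h(0) = 0 = 8·(0), so 8 | h(0).
Suppose the result is true for m = r, i.e. 8 | h(r). Then
h(r+1) = 9^(r+1) - 1 = 9·(9^r - 1) + 8 = 9·h(r) + 8. The first term is divisible by 8 by the inductive hypothesis, and 8 is divisible by 8. Hence 8 | h(r+1).
By induction, the statement is established for all m ≥ 0.
Therefore the largest such d is 8.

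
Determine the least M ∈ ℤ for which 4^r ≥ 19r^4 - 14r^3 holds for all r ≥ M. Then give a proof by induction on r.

M = 9

At r = 8: 65536 < 70656, so the inequality fails and M ≥ 9. We prove 4^r ≥ 19r^4 - 14r^3 for all r ≥ 9.
Base step (r = 9): 4^r = 262144 and 19r^4 - 14r^3 = 114453, so 262144 ≥ 114453.
For the inductive step, assume it holds for an arbitrary m ≥ 9, so 4^m ≥ 19m^4 - 14m^3.
Then 4^(m + 1) = 4·(4^m) ≥ 4·(19m^4 - 14m^3).
Also, for m ≥ 9 we have 4·(19m^4 - 14m^3) ≥ 19(m+1)^4 - 14(m+1)^3, since 4·(19m^4 - 14m^3) − (19(m+1)^4 - 14(m+1)^3) = 57m^4 - 118m^3 - 72m^2 - 34m - 5, which is nonnegative for all m ≥ 9.
Combining, 4^(m + 1) ≥ 19(m+1)^4 - 14(m+1)^3.
By the principle of mathematical induction, the result holds for all r ≥ 9.
Hence the smallest such M is 9.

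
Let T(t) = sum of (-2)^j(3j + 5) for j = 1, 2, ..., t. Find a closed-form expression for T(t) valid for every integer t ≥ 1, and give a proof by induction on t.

We claim T(t) = 2(-2)^t(t + 2) - 4 for all t ≥ 1.
Base step (t = 1): T(1) = -16, and the closed form gives -16. They agree.
Inductive step: suppose the statement holds for some j ≥ 1, so T(j) = 2(-2)^j(j + 2) - 4.
Then T(j+1) = T(j) + ((-2)^(j + 1)(3j + 8)) = (2(-2)^j(j + 2) - 4) + ((-2)^(j + 1)(3j + 8)).
Simplifying, T(j+1) = -4(-2)^j·j - 12(-2)^j - 4 = 2(-2)^(j+1)((j+1) + 2) - 4,
which is the closed form with t = j+1.
By induction, the statement is established for all t ≥ 1.

T(t) = 2(-2)^t(t + 2) - 4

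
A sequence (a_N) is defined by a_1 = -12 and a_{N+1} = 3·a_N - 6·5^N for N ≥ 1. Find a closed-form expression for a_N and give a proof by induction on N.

a_N = 3^N - 3·5^N

Computing the first terms: a_1 = -12, a_2 = -66, a_3 = -348. This suggests a_N = 3^N - 3·5^N.
For the base case N = 1: the formula gives -12 = -12 = a_1.
Inductive step: suppose the statement holds for some p ≥ 1, so a_p = 3^p - 3·5^p.
Then a_{p+1} = 3·a_p - 6·5^p = 3·(3^p - 3·5^p) - 6·5^p = 3^(p + 1) - 3·5^(p + 1),
which is the claimed formula at N = p+1.
By induction, the statement is established for all N ≥ 1.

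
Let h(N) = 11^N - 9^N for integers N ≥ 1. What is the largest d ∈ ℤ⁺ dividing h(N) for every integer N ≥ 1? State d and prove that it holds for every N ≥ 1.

d = 2

Computing the first values: h(1) = 2 and h(2) = 40; gcd(2, 40) = 2, so d ≤ 2.
We prove 2 | 11^N - 9^N for all N ≥ 1 by induction on N.
Base case (N = 1): h(1) = 2 = 2·(1), so 2 | h(1).
For the inductive step, assume it holds for an arbitrary j ≥ 1, i.e. 2 | h(j). Then
11^{j+1} − 9^{j+1} = 11·11^j − 9·9^j = 11·(11^j − 9^j) + (2)·9^j. The first term is divisible by 2 by the inductive hypothesis, and the second term (2)·9^j is divisible by 2 since 2 | 2. Hence 2 | h(j+1).
By induction, the statement is established for all N ≥ 1.
Therefore the largest such d is 2.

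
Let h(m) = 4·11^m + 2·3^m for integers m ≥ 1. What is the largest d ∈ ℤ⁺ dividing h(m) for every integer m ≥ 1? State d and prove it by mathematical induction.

Computing the first values: h(1) = 50 and h(2) = 502; gcd(50, 502) = 2, so d ≤ 2.
We prove 2 | 4·11^m + 2·3^m for all m ≥ 1 by induction on m.
Base step (m = 1): h(1) = 50 = 2·(25), so 2 | h(1).
For the inductive step, assume it holds for an arbitrary i ≥ 1, i.e. 2 | h(i). Then
h(i+1) − 11·h(i) = (4·11^(i+1) + 2·3^(i+1)) − 11·(4·11^i + 2·3^i) = (2)·3^i·(3 − 11) = (-16)·3^i. Since 2 | h(i) by the inductive hypothesis, 2 | 11·h(i); and 2 | -16 since -16 = 2·-8. Therefore 2 | h(i+1).
This completes the induction.
Therefore the largest such d is 2.

d = 2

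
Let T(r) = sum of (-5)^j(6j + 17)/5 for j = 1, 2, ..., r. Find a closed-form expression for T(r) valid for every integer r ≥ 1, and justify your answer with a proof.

We claim T(r) = (-5)^r(r + 3) - 3 for all r ≥ 1.
When r = 1: T(1) = -23, and the closed form gives -23. They agree.
Inductive step: assume the claim holds for r = j, so T(j) = (-5)^j(j + 3) - 3.
Then T(j+1) = T(j) + ((-5)^j(-6j - 23)) = ((-5)^j(j + 3) - 3) + ((-5)^j(-6j - 23)).
Simplifying, T(j+1) = -5(-5)^j·j - 20(-5)^j - 3 = (-5)^(j+1)((j+1) + 3) - 3,
which is the closed form with r = j+1.
This completes the induction.

T(r) = (-5)^r(r + 3) - 3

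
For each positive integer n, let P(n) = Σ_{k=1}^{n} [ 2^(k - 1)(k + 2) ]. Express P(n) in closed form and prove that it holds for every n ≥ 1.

P(n) = 2^n(n + 1) - 1

We claim P(n) = 2^n(n + 1) - 1 for all n ≥ 1.
Base case (n = 1): P(1) = 3, and the closed form gives 3. They agree.
For the inductive step, assume it holds for an arbitrary k ≥ 1, so P(k) = 2^k(k + 1) - 1.
Then P(k+1) = P(k) + (2^k(k + 3)) = (2^k(k + 1) - 1) + (2^k(k + 3)).
Simplifying, P(k+1) = 2^(k + 1)k + 2^(k + 2) - 1 = 2^(k+1)((k+1) + 1) - 1,
which is the closed form with n = k+1.
Hence, by induction on n, the claim holds for every n ≥ 1.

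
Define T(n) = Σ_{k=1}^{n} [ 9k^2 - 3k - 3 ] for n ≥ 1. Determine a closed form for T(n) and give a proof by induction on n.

T(n) = 3n(n^2 + n - 1)

We claim T(n) = 3n(n^2 + n - 1) for all n ≥ 1.
For the base case n = 1: T(1) = 3, and the closed form gives 3. They agree.
For the inductive step, assume it holds for an arbitrary k ≥ 1, so T(k) = 3k(k^2 + k - 1).
Then T(k+1) = T(k) + (9k^2 + 15k + 3) = (3k(k^2 + k - 1)) + (9k^2 + 15k + 3).
Simplifying, T(k+1) = 3(k + 1)(k^2 + 3k + 1) = 3(k+1)((k+1)^2 + (k+1) - 1),
which is the closed form with n = k+1.
By the principle of mathematical induction, the result holds for all n ≥ 1.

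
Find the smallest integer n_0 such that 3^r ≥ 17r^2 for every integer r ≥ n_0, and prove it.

n_0 = 6

At r = 5: 243 < 425, so the inequality fails and n_0 ≥ 6. We prove 3^r ≥ 17r^2 for all r ≥ 6.
Base step (r = 6): 3^r = 729 and 17r^2 = 612, so 729 ≥ 612.
For the inductive step, assume it holds for an arbitrary k ≥ 6, so 3^k ≥ 17k^2.
Then 3^(k + 1) = 3·(3^k) ≥ 3·(17k^2).
Also, for k ≥ 6 we have 3·(17k^2) ≥ 17(k+1)^2, since 3 ≥ (1 + 1/k)^2 for all k ≥ 6.
Combining, 3^(k + 1) ≥ 17(k+1)^2.
By the principle of mathematical induction, the result holds for all r ≥ 6.
Hence the smallest such n_0 is 6.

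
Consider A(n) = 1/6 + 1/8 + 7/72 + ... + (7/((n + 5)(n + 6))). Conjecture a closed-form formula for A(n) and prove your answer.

A(n) = 7n/(6(n + 6))

We claim A(n) = 7n/(6(n + 6)) for all n ≥ 1.
For the base case n = 1: A(1) = 1/6, and the closed form gives 1/6. They agree.
Inductive step: assume the claim holds for n = m, so A(m) = 7m/(6(m + 6)).
Then A(m+1) = A(m) + (7/((m + 6)(m + 7))) = (7m/(6(m + 6))) + (7/((m + 6)(m + 7))).
Simplifying, A(m+1) = 7(m + 1)/(6(m + 7)) = 7(m+1)/(6((m+1) + 6)),
which is the closed form with n = m+1.
By the principle of mathematical induction, the result holds for all n ≥ 1.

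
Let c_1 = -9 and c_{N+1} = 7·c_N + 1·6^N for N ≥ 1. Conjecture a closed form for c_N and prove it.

Computing the first terms: c_1 = -9, c_2 = -57, c_3 = -363. This suggests c_N = -6^N - 3·7^(N - 1).
Base case (N = 1): the formula gives -9 = -9 = c_1.
Suppose the result is true for N = m, so c_m = -6^m - 3·7^(m - 1).
Then c_{m+1} = 7·c_m + 1·6^m = 7·(-6^m - 3·7^(m - 1)) + 1·6^m = -6^(m + 1) - 3·7^m = -6^(m+1) - 3·7^((m+1) - 1),
which is the claimed formula at N = m+1.
Hence, by induction on N, the claim holds for every N ≥ 1.

c_N = -6^N - 3·7^(N - 1)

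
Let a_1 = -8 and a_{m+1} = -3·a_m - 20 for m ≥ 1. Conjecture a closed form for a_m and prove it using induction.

a_m = (-3)^m - 5

Computing the first terms: a_1 = -8, a_2 = 4, a_3 = -32. This suggests a_m = (-3)^m - 5.
Base case (m = 1): the formula gives -8 = -8 = a_1.
For the inductive step, assume it holds for an arbitrary j ≥ 1, so a_j = (-3)^j - 5.
Then a_{j+1} = -3·a_j - 20 = -3·((-3)^j - 5) - 20 = (-3)^(j + 1) - 5,
which is the claimed formula at m = j+1.
By induction, the statement is established for all m ≥ 1.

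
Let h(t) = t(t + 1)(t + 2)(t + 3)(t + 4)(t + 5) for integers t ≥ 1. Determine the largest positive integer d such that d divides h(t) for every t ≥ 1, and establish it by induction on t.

Computing the first values: h(1) = 720 and h(2) = 5040; gcd(720, 5040) = 720, so d ≤ 720.
We prove 720 | t(t + 1)(t + 2)(t + 3)(t + 4)(t + 5) for all t ≥ 1 by induction on t.
Base step (t = 1): h(1) = 720 = 720·(1), so 720 | h(1).
For the inductive step, assume it holds for an arbitrary p ≥ 1, i.e. 720 | h(p). Then
h(p+1) − h(p) = (p+1)·(p+2)·(p+3)·(p+4)·(p+5)·(p+6) − p·(p+1)·(p+2)·(p+3)·(p+4)·(p+5) = (p+1)·(p+2)·(p+3)·(p+4)·(p+5)·[(p+6) − p] = 6·(p+1)·(p+2)·(p+3)·(p+4)·(p+5). The product of 5 consecutive integers is divisible by (5)! = 120, so h(p+1) − h(p) is divisible by 6·120 = 720. By the inductive hypothesis 720 | h(p), hence 720 | h(p+1).
By the principle of mathematical induction, the result holds for all t ≥ 1.
Therefore the largest such d is 720.

d = 720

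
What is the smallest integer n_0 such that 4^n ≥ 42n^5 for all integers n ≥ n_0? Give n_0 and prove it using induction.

n_0 = 12

At n = 11: 4194304 < 6764142, so the inequality fails and n_0 ≥ 12. We prove 4^n ≥ 42n^5 for all n ≥ 12.
Base step (n = 12): 4^n = 16777216 and 42n^5 = 10450944, so 16777216 ≥ 10450944.
Inductive step: assume the claim holds for n = k, so 4^k ≥ 42k^5.
Then 4^(k + 1) = 4·(4^k) ≥ 4·(42k^5).
Also, for k ≥ 12 we have 4·(42k^5) ≥ 42(k+1)^5, since 4 ≥ (1 + 1/k)^5 for all k ≥ 12.
Combining, 4^(k + 1) ≥ 42(k+1)^5.
Hence, by induction on n, the claim holds for every n ≥ 12.
Hence the smallest such n_0 is 12.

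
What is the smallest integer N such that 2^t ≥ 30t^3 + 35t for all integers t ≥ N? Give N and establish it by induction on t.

N = 18

At t = 17: 131072 < 147985, so the inequality fails and N ≥ 18. We prove 2^t ≥ 30t^3 + 35t for all t ≥ 18.
For the base case t = 18: 2^t = 262144 and 30t^3 + 35t = 175590, so 262144 ≥ 175590.
Inductive step: assume the claim holds for t = j, so 2^j ≥ 30j^3 + 35j.
Then 2^(j + 1) = 2·(2^j) ≥ 2·(30j^3 + 35j).
Also, for j ≥ 18 we have 2·(30j^3 + 35j) ≥ 30(j+1)^3 + 35(j+1), since 2·(30j^3 + 35j) − (30(j+1)^3 + 35(j+1)) = 30j^3 - 90j^2 - 55j - 65, which is nonnegative for all j ≥ 18.
Combining, 2^(j + 1) ≥ 30(j+1)^3 + 35(j+1).
By the principle of mathematical induction, the result holds for all t ≥ 18.
Hence the smallest such N is 18.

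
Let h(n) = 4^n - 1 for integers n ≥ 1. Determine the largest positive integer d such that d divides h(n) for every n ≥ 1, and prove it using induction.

Computing the first values: h(1) = 3 and h(2) = 15; gcd(3, 15) = 3, so d ≤ 3.
We prove 3 | 4^n - 1 for all n ≥ 1 by induction on n.
For the base case n = 1: h(1) = 3 = 3·(1), so 3 | h(1).
Inductive step: suppose the statement holds for some r ≥ 1, i.e. 3 | h(r). Then
4^{r+1} − 1^{r+1} = 4·4^r − 1·1^r = 4·(4^r − 1^r) + (3)·1^r. The first term is divisible by 3 by the inductive hypothesis, and the second term (3)·1^r is divisible by 3 since 3 | 3. Hence 3 | h(r+1).
By the principle of mathematical induction, the result holds for all n ≥ 1.
Therefore the largest such d is 3.

d = 3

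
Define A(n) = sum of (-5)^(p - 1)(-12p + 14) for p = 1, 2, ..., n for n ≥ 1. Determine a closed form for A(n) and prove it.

A(n) = 2(-5)^n(n - 1) + 2

We claim A(n) = 2(-5)^n(n - 1) + 2 for all n ≥ 1.
Base case (n = 1): A(1) = 2, and the closed form gives 2. They agree.
Suppose the result is true for n = p, so A(p) = 2(-5)^p(p - 1) + 2.
Then A(p+1) = A(p) + ((-5)^p(-12p + 2)) = (2(-5)^p(p - 1) + 2) + ((-5)^p(-12p + 2)).
Simplifying, A(p+1) = -10(-5)^p·p + 2 = 2(-5)^(p+1)((p+1) - 1) + 2,
which is the closed form with n = p+1.
By the principle of mathematical induction, the result holds for all n ≥ 1.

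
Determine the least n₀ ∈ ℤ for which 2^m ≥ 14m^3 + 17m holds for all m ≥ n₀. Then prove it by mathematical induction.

n₀ = 16

At m = 15: 32768 < 47505, so the inequality fails and n₀ ≥ 16. We prove 2^m ≥ 14m^3 + 17m for all m ≥ 16.
For the base case m = 16: 2^m = 65536 and 14m^3 + 17m = 57616, so 65536 ≥ 57616.
Suppose the result is true for m = k, so 2^k ≥ 14k^3 + 17k.
Then 2^(k + 1) = 2·(2^k) ≥ 2·(14k^3 + 17k).
Also, for k ≥ 16 we have 2·(14k^3 + 17k) ≥ 14(k+1)^3 + 17(k+1), since 2·(14k^3 + 17k) − (14(k+1)^3 + 17(k+1)) = 14k^3 - 42k^2 - 25k - 31, which is nonnegative for all k ≥ 16.
Combining, 2^(k + 1) ≥ 14(k+1)^3 + 17(k+1).
By the principle of mathematical induction, the result holds for all m ≥ 16.
Hence the smallest such n₀ is 16.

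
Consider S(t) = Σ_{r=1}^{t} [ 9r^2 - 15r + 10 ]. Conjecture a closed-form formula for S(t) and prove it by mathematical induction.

We claim S(t) = t(3t^2 - 3t + 4) for all t ≥ 1.
Base case (t = 1): S(1) = 4, and the closed form gives 4. They agree.
Suppose the result is true for t = r, so S(r) = r(3r^2 - 3r + 4).
Then S(r+1) = S(r) + (9r^2 + 3r + 4) = (r(3r^2 - 3r + 4)) + (9r^2 + 3r + 4).
Simplifying, S(r+1) = (r + 1)(3r^2 + 3r + 4) = (r+1)(3(r+1)^2 - 3(r+1) + 4),
which is the closed form with t = r+1.
This completes the induction.

S(t) = t(3t^2 - 3t + 4)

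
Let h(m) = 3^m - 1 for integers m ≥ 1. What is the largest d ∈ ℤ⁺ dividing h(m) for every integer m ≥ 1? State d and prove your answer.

d = 2

Computing the first values: h(1) = 2 and h(2) = 8; gcd(2, 8) = 2, so d ≤ 2.
We prove 2 | 3^m - 1 for all m ≥ 1 by induction on m.
Base step (m = 1): h(1) = 2 = 2·(1), so 2 | h(1).
Suppose the result is true for m = r, i.e. 2 | h(r). Then
3^{r+1} − 1^{r+1} = 3·3^r − 1·1^r = 3·(3^r − 1^r) + (2)·1^r. The first term is divisible by 2 by the inductive hypothesis, and the second term (2)·1^r is divisible by 2 since 2 | 2. Hence 2 | h(r+1).
By the principle of mathematical induction, the result holds for all m ≥ 1.
Therefore the largest such d is 2.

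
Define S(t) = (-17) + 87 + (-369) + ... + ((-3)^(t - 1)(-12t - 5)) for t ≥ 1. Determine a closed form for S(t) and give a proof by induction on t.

We claim S(t) = (-3)^t(3t + 2) - 2 for all t ≥ 1.
For the base case t = 1: S(1) = -17, and the closed form gives -17. They agree.
Inductive step: suppose the statement holds for some r ≥ 1, so S(r) = (-3)^r(3r + 2) - 2.
Then S(r+1) = S(r) + ((-3)^r(-12r - 17)) = ((-3)^r(3r + 2) - 2) + ((-3)^r(-12r - 17)).
Simplifying, S(r+1) = -9(-3)^r·r - 15(-3)^r - 2 = (-3)^(r+1)(3(r+1) + 2) - 2,
which is the closed form with t = r+1.
By the principle of mathematical induction, the result holds for all t ≥ 1.

S(t) = (-3)^t(3t + 2) - 2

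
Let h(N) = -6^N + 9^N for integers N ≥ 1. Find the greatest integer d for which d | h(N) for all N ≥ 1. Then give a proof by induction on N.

d = 3

Computing the first values: h(1) = 3 and h(2) = 45; gcd(3, 45) = 3, so d ≤ 3.
We prove 3 | -6^N + 9^N for all N ≥ 1 by induction on N.
When N = 1: h(1) = 3 = 3·(1), so 3 | h(1).
Inductive step: assume the claim holds for N = r, i.e. 3 | h(r). Then
9^{r+1} − 6^{r+1} = 9·9^r − 6·6^r = 9·(9^r − 6^r) + (3)·6^r. The first term is divisible by 3 by the inductive hypothesis, and the second term (3)·6^r is divisible by 3 since 3 | 3. Hence 3 | h(r+1).
Hence, by induction on N, the claim holds for every N ≥ 1.
Therefore the largest such d is 3.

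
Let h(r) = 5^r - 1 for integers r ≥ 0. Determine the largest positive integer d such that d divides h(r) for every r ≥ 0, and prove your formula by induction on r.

Computing the first values: h(0) = 0 and h(1) = 4; gcd(0, 4) = 4, so d ≤ 4.
We prove 4 | 5^r - 1 for all r ≥ 0 by induction on r.
For the base case r = 0: h(0) = 0 = 4·(0), so 4 | h(0).
Inductive step: suppose the statement holds for some k ≥ 0, i.e. 4 | h(k). Then
h(k+1) = 5^(k+1) - 1 = 5·(5^k - 1) + 4 = 5·h(k) + 4. The first term is divisible by 4 by the inductive hypothesis, and 4 is divisible by 4. Hence 4 | h(k+1).
By the principle of mathematical induction, the result holds for all r ≥ 0.
Therefore the largest such d is 4.

d = 4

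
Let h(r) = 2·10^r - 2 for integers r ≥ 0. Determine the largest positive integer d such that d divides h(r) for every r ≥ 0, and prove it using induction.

d = 18

Computing the first values: h(0) = 0 and h(1) = 18; gcd(0, 18) = 18, so d ≤ 18.
We prove 18 | 2·10^r - 2 for all r ≥ 0 by induction on r.
For the base case r = 0: h(0) = 0 = 18·(0), so 18 | h(0).
Inductive step: suppose the statement holds for some k ≥ 0, i.e. 18 | h(k). Then
h(k+1) = 2·10^(k+1) - 2 = 10·(2·10^k - 2) + 18 = 10·h(k) + 18. The first term is divisible by 18 by the inductive hypothesis, and 18 is divisible by 18. Hence 18 | h(k+1).
By the principle of mathematical induction, the result holds for all r ≥ 0.
Therefore the largest such d is 18.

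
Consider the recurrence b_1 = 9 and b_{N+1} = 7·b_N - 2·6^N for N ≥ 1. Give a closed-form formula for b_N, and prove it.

Computing the first terms: b_1 = 9, b_2 = 51, b_3 = 285. This suggests b_N = 2·6^N - 3·7^(N - 1).
Base step (N = 1): the formula gives 9 = 9 = b_1.
For the inductive step, assume it holds for an arbitrary p ≥ 1, so b_p = 2·6^p - 3·7^(p - 1).
Then b_{p+1} = 7·b_p - 2·6^p = 7·(2·6^p - 3·7^(p - 1)) - 2·6^p = 2·6^(p + 1) - 3·7^p = 2·6^(p+1) - 3·7^((p+1) - 1),
which is the claimed formula at N = p+1.
Hence, by induction on N, the claim holds for every N ≥ 1.

b_N = 2·6^N - 3·7^(N - 1)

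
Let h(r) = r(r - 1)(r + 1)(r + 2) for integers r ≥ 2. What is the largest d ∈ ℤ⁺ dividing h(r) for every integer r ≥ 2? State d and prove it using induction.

d = 24

Computing the first values: h(2) = 24 and h(3) = 120; gcd(24, 120) = 24, so d ≤ 24.
We prove 24 | r(r - 1)(r + 1)(r + 2) for all r ≥ 2 by induction on r.
Base step (r = 2): h(2) = 24 = 24·(1), so 24 | h(2).
Suppose the result is true for r = j, i.e. 24 | h(j). Then
h(j+1) − h(j) = j·(j+1)·(j+2)·(j+3) − (j-1)·j·(j+1)·(j+2) = j·(j+1)·(j+2)·[(j+3) − (j-1)] = 4·j·(j+1)·(j+2). The product of 3 consecutive integers is divisible by (3)! = 6, so h(j+1) − h(j) is divisible by 4·6 = 24. By the inductive hypothesis 24 | h(j), hence 24 | h(j+1).
By the principle of mathematical induction, the result holds for all r ≥ 2.
Therefore the largest such d is 24.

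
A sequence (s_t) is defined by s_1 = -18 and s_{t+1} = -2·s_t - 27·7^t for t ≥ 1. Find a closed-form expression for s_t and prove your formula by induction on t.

Computing the first terms: s_1 = -18, s_2 = -153, s_3 = -1017. This suggests s_t = 3(-2)^(t - 1) - 3·7^t.
When t = 1: the formula gives -18 = -18 = s_1.
Suppose the result is true for t = j, so s_j = 3(-2)^(j - 1) - 3·7^j.
Then s_{j+1} = -2·s_j - 27·7^j = -2·(3(-2)^(j - 1) - 3·7^j) - 27·7^j = 3(-2)^j - 3·7^(j + 1) = 3(-2)^((j+1) - 1) - 3·7^(j+1),
which is the claimed formula at t = j+1.
Hence, by induction on t, the claim holds for every t ≥ 1.

s_t = 3(-2)^(t - 1) - 3·7^t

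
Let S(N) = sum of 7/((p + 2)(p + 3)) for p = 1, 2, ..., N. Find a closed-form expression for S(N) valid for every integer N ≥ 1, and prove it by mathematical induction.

We claim S(N) = 7N/(3(N + 3)) for all N ≥ 1.
Base case (N = 1): S(1) = 7/12, and the closed form gives 7/12. They agree.
Inductive step: suppose the statement holds for some p ≥ 1, so S(p) = 7p/(3(p + 3)).
Then S(p+1) = S(p) + (7/((p + 3)(p + 4))) = (7p/(3(p + 3))) + (7/((p + 3)(p + 4))).
Simplifying, S(p+1) = 7(p + 1)/(3(p + 4)) = 7(p+1)/(3((p+1) + 3)),
which is the closed form with N = p+1.
By induction, the statement is established for all N ≥ 1.

S(N) = 7N/(3(N + 3))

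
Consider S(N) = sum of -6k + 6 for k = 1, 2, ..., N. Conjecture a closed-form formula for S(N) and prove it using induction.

S(N) = -3N(N - 1)

We claim S(N) = -3N(N - 1) for all N ≥ 1.
Base step (N = 1): S(1) = 0, and the closed form gives 0. They agree.
Suppose the result is true for N = k, so S(k) = 3k(-k + 1).
Then S(k+1) = S(k) + (-6k) = (3k(-k + 1)) + (-6k).
Simplifying, S(k+1) = -3k(k + 1) = -3(k+1)((k+1) - 1),
which is the closed form with N = k+1.
By the principle of mathematical induction, the result holds for all N ≥ 1.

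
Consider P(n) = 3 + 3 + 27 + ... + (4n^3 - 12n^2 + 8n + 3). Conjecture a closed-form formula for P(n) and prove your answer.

We claim P(n) = n(n^3 - 2n^2 - n + 5) for all n ≥ 1.
When n = 1: P(1) = 3, and the closed form gives 3. They agree.
Inductive step: suppose the statement holds for some i ≥ 1, so P(i) = i(i^3 - 2i^2 - i + 5).
Then P(i+1) = P(i) + (4i^3 - 4i + 3) = (i(i^3 - 2i^2 - i + 5)) + (4i^3 - 4i + 3).
Simplifying, P(i+1) = (i + 1)(i^3 + i^2 - 2i + 3) = (i+1)((i+1)^3 - 2(i+1)^2 - (i+1) + 5),
which is the closed form with n = i+1.
By the principle of mathematical induction, the result holds for all n ≥ 1.

P(n) = n(n^3 - 2n^2 - n + 5)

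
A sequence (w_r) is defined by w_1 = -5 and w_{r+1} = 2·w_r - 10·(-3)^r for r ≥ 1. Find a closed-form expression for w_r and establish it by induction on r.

Computing the first terms: w_1 = -5, w_2 = 20, w_3 = -50. This suggests w_r = 2(-3)^r + 2^(r - 1).
Base case (r = 1): the formula gives -5 = -5 = w_1.
Suppose the result is true for r = k, so w_k = 2(-3)^k + 2^(k - 1).
Then w_{k+1} = 2·w_k - 10·(-3)^k = 2·(2(-3)^k + 2^(k - 1)) - 10·(-3)^k = 2(-3)^(k + 1) + 2^k = 2(-3)^(k+1) + 2^((k+1) - 1),
which is the claimed formula at r = k+1.
Hence, by induction on r, the claim holds for every r ≥ 1.

w_r = 2(-3)^r + 2^(r - 1)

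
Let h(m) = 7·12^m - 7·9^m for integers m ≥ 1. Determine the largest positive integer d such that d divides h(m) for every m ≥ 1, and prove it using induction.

Computing the first values: h(1) = 21 and h(2) = 441; gcd(21, 441) = 21, so d ≤ 21.
We prove 21 | 7·12^m - 7·9^m for all m ≥ 1 by induction on m.
For the base case m = 1: h(1) = 21 = 21·(1), so 21 | h(1).
Suppose the result is true for m = p, i.e. 21 | h(p). Then
h(p+1) − 12·h(p) = (7·12^(p+1) - 7·9^(p+1)) − 12·(7·12^p - 7·9^p) = (-7)·9^p·(9 − 12) = (21)·9^p. Since 21 | h(p) by the inductive hypothesis, 21 | 12·h(p); and 21 | 21 since 21 = 21·1. Therefore 21 | h(p+1).
Hence, by induction on m, the claim holds for every m ≥ 1.
Therefore the largest such d is 21.

d = 21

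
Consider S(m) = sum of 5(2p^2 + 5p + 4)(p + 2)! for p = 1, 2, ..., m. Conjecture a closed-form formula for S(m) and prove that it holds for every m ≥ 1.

S(m) = (10m + 5)(m + 3)! - 30

We claim S(m) = (10m + 5)(m + 3)! - 30 for all m ≥ 1.
For the base case m = 1: S(1) = 330, and the closed form gives 330. They agree.
Inductive step: assume the claim holds for m = p, so S(p) = (10p + 5)(p + 3)! - 30.
Then S(p+1) = S(p) + (5(2p^2 + 9p + 11)(p + 3)!) = ((10p + 5)(p + 3)! - 30) + (5(2p^2 + 9p + 11)(p + 3)!).
Simplifying, S(p+1) = (10(p+1) + 5)((p+1) + 3)! - 30,
which is the closed form with m = p+1.
This completes the induction.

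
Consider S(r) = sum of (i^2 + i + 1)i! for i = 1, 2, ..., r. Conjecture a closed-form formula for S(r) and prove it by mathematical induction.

S(r) = (r + 1)(r + 1)! - 1

We claim S(r) = (r + 1)(r + 1)! - 1 for all r ≥ 1.
Base step (r = 1): S(1) = 3, and the closed form gives 3. They agree.
Inductive step: assume the claim holds for r = i, so S(i) = (i + 1)(i + 1)! - 1.
Then S(i+1) = S(i) + ((i^2 + 3i + 3)(i + 1)!) = ((i + 1)(i + 1)! - 1) + ((i^2 + 3i + 3)(i + 1)!).
Simplifying, S(i+1) = ((i+1) + 1)((i+1) + 1)! - 1,
which is the closed form with r = i+1.
This completes the induction.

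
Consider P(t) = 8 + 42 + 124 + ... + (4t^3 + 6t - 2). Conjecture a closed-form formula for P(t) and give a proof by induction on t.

We claim P(t) = t(t^3 + 2t^2 + 4t + 1) for all t ≥ 1.
When t = 1: P(1) = 8, and the closed form gives 8. They agree.
Inductive step: assume the claim holds for t = p, so P(p) = p(p^3 + 2p^2 + 4p + 1).
Then P(p+1) = P(p) + (6p + 4(p + 1)^3 + 4) = (p(p^3 + 2p^2 + 4p + 1)) + (6p + 4(p + 1)^3 + 4).
Simplifying, P(p+1) = (p + 1)(p^3 + 5p^2 + 11p + 8) = (p+1)((p+1)^3 + 2(p+1)^2 + 4(p+1) + 1),
which is the closed form with t = p+1.
This completes the induction.

P(t) = t(t^3 + 2t^2 + 4t + 1)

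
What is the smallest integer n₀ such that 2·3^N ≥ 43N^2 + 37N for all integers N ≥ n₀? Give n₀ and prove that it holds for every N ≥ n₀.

At N = 6: 1458 < 1770, so the inequality fails and n₀ ≥ 7. We prove 2·3^N ≥ 43N^2 + 37N for all N ≥ 7.
When N = 7: 2·3^N = 4374 and 43N^2 + 37N = 2366, so 4374 ≥ 2366.
Inductive step: suppose the statement holds for some i ≥ 7, so 2·3^i ≥ 43i^2 + 37i.
Then 2·3^(i + 1) = 3·(2·3^i) ≥ 3·(43i^2 + 37i).
Also, for i ≥ 7 we have 3·(43i^2 + 37i) ≥ 43(i+1)^2 + 37(i+1), since 3·(43i^2 + 37i) − (43(i+1)^2 + 37(i+1)) = 86i^2 - 12i - 80, which is nonnegative for all i ≥ 7.
Combining, 2·3^(i + 1) ≥ 43(i+1)^2 + 37(i+1).
This completes the induction.
Hence the smallest such n₀ is 7.

n₀ = 7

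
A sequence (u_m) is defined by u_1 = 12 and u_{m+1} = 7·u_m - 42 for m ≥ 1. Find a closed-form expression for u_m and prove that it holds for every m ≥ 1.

Computing the first terms: u_1 = 12, u_2 = 42, u_3 = 252. This suggests u_m = 5·7^(m - 1) + 7.
Base case (m = 1): the formula gives 12 = 12 = u_1.
Inductive step: assume the claim holds for m = k, so u_k = 5·7^(k - 1) + 7.
Then u_{k+1} = 7·u_k - 42 = 7·(5·7^(k - 1) + 7) - 42 = 5·7^k + 7 = 5·7^((k+1) - 1) + 7,
which is the claimed formula at m = k+1.
This completes the induction.

u_m = 5·7^(m - 1) + 7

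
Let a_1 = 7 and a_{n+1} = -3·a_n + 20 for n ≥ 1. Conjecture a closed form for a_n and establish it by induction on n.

a_n = 2(-3)^(n - 1) + 5

Computing the first terms: a_1 = 7, a_2 = -1, a_3 = 23. This suggests a_n = 2(-3)^(n - 1) + 5.
Base case (n = 1): the formula gives 7 = 7 = a_1.
Inductive step: assume the claim holds for n = i, so a_i = 2(-3)^(i - 1) + 5.
Then a_{i+1} = -3·a_i + 20 = -3·(2(-3)^(i - 1) + 5) + 20 = 2(-3)^i + 5 = 2(-3)^((i+1) - 1) + 5,
which is the claimed formula at n = i+1.
By induction, the statement is established for all n ≥ 1.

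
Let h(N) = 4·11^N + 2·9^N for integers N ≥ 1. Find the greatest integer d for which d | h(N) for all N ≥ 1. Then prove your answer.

d = 2

Computing the first values: h(1) = 62 and h(2) = 646; gcd(62, 646) = 2, so d ≤ 2.
We prove 2 | 4·11^N + 2·9^N for all N ≥ 1 by induction on N.
When N = 1: h(1) = 62 = 2·(31), so 2 | h(1).
Inductive step: suppose the statement holds for some m ≥ 1, i.e. 2 | h(m). Then
h(m+1) − 11·h(m) = (4·11^(m+1) + 2·9^(m+1)) − 11·(4·11^m + 2·9^m) = (2)·9^m·(9 − 11) = (-4)·9^m. Since 2 | h(m) by the inductive hypothesis, 2 | 11·h(m); and 2 | -4 since -4 = 2·-2. Therefore 2 | h(m+1).
By the principle of mathematical induction, the result holds for all N ≥ 1.
Therefore the largest such d is 2.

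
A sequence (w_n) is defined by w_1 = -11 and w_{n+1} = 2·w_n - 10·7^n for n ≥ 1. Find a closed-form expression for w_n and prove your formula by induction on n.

Computing the first terms: w_1 = -11, w_2 = -92, w_3 = -674. This suggests w_n = 3·2^(n - 1) - 2·7^n.
Base step (n = 1): the formula gives -11 = -11 = w_1.
Suppose the result is true for n = r, so w_r = 3·2^(r - 1) - 2·7^r.
Then w_{r+1} = 2·w_r - 10·7^r = 2·(3·2^(r - 1) - 2·7^r) - 10·7^r = 3·2^r - 2·7^(r + 1) = 3·2^((r+1) - 1) - 2·7^(r+1),
which is the claimed formula at n = r+1.
This completes the induction.

w_n = 3·2^(n - 1) - 2·7^n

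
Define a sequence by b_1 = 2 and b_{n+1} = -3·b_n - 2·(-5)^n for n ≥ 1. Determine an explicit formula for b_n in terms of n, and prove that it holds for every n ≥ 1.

Computing the first terms: b_1 = 2, b_2 = 4, b_3 = -62. This suggests b_n = 7(-3)^(n - 1) + (-5)^n.
Base case (n = 1): the formula gives 2 = 2 = b_1.
Suppose the result is true for n = k, so b_k = 7(-3)^(k - 1) + (-5)^k.
Then b_{k+1} = -3·b_k - 2·(-5)^k = -3·(7(-3)^(k - 1) + (-5)^k) - 2·(-5)^k = 7(-3)^k + (-5)^(k + 1) = 7(-3)^((k+1) - 1) + (-5)^(k+1),
which is the claimed formula at n = k+1.
By induction, the statement is established for all n ≥ 1.

b_n = 7(-3)^(n - 1) + (-5)^n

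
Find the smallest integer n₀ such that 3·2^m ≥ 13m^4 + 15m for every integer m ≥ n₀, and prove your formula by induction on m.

At m = 19: 1572864 < 1694458, so the inequality fails and n₀ ≥ 20. We prove 3·2^m ≥ 13m^4 + 15m for all m ≥ 20.
Base step (m = 20): 3·2^m = 3145728 and 13m^4 + 15m = 2080300, so 3145728 ≥ 2080300.
For the inductive step, assume it holds for an arbitrary k ≥ 20, so 3·2^k ≥ 13k^4 + 15k.
Then 3·2^(k + 1) = 2·(3·2^k) ≥ 2·(13k^4 + 15k).
Also, for k ≥ 20 we have 2·(13k^4 + 15k) ≥ 13(k+1)^4 + 15(k+1), since 2·(13k^4 + 15k) − (13(k+1)^4 + 15(k+1)) = 13k^4 - 52k^3 - 78k^2 - 37k - 28, which is nonnegative for all k ≥ 20.
Combining, 3·2^(k + 1) ≥ 13(k+1)^4 + 15(k+1).
Hence, by induction on m, the claim holds for every m ≥ 20.
Hence the smallest such n₀ is 20.

n₀ = 20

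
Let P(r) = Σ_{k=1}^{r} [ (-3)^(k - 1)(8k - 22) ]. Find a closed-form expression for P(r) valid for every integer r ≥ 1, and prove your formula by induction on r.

We claim P(r) = (-3)^r(-2r + 5) - 5 for all r ≥ 1.
Base case (r = 1): P(1) = -14, and the closed form gives -14. They agree.
For the inductive step, assume it holds for an arbitrary k ≥ 1, so P(k) = (-3)^k(-2k + 5) - 5.
Then P(k+1) = P(k) + ((-3)^k(8k - 14)) = ((-3)^k(-2k + 5) - 5) + ((-3)^k(8k - 14)).
Simplifying, P(k+1) = 6(-3)^k·k - 9(-3)^k - 5 = (-3)^(k+1)(-2(k+1) + 5) - 5,
which is the closed form with r = k+1.
By the principle of mathematical induction, the result holds for all r ≥ 1.

P(r) = (-3)^r(-2r + 5) - 5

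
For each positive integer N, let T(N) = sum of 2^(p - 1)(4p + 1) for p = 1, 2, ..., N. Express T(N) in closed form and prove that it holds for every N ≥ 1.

We claim T(N) = 2^N(4N - 3) + 3 for all N ≥ 1.
Base step (N = 1): T(1) = 5, and the closed form gives 5. They agree.
Inductive step: assume the claim holds for N = p, so T(p) = 2^p(4p - 3) + 3.
Then T(p+1) = T(p) + (2^p(4p + 5)) = (2^p(4p - 3) + 3) + (2^p(4p + 5)).
Simplifying, T(p+1) = 2^(p + 1) + 2^(p + 3)p + 3 = 2^(p+1)(4(p+1) - 3) + 3,
which is the closed form with N = p+1.
By induction, the statement is established for all N ≥ 1.

T(N) = 2^N(4N - 3) + 3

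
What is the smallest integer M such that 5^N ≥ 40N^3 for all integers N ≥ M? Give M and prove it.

At N = 5: 3125 < 5000, so the inequality fails and M ≥ 6. We prove 5^N ≥ 40N^3 for all N ≥ 6.
Base step (N = 6): 5^N = 15625 and 40N^3 = 8640, so 15625 ≥ 8640.
Inductive step: suppose the statement holds for some m ≥ 6, so 5^m ≥ 40m^3.
Then 5^(m + 1) = 5·(5^m) ≥ 5·(40m^3).
Also, for m ≥ 6 we have 5·(40m^3) ≥ 40(m+1)^3, since 5 ≥ (1 + 1/m)^3 for all m ≥ 6.
Combining, 5^(m + 1) ≥ 40(m+1)^3.
This completes the induction.
Hence the smallest such M is 6.

M = 6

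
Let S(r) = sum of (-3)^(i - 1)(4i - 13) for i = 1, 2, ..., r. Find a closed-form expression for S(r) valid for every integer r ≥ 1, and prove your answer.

We claim S(r) = (-3)^r(-r + 3) - 3 for all r ≥ 1.
Base step (r = 1): S(1) = -9, and the closed form gives -9. They agree.
Inductive step: suppose the statement holds for some i ≥ 1, so S(i) = (-3)^i(-i + 3) - 3.
Then S(i+1) = S(i) + ((-3)^i(4i - 9)) = ((-3)^i(-i + 3) - 3) + ((-3)^i(4i - 9)).
Simplifying, S(i+1) = 3(-3)^i·i - 6(-3)^i - 3 = (-3)^(i+1)(-(i+1) + 3) - 3,
which is the closed form with r = i+1.
This completes the induction.

S(r) = (-3)^r(-r + 3) - 3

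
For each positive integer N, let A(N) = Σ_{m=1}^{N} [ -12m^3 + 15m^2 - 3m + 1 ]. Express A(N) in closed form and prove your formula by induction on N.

We claim A(N) = -N(3N^3 + N^2 - 3N - 2) for all N ≥ 1.
Base case (N = 1): A(1) = 1, and the closed form gives 1. They agree.
Suppose the result is true for N = m, so A(m) = m(-3m^3 - m^2 + 3m + 2).
Then A(m+1) = A(m) + (-12m^3 - 21m^2 - 9m + 1) = (m(-3m^3 - m^2 + 3m + 2)) + (-12m^3 - 21m^2 - 9m + 1).
Simplifying, A(m+1) = -(m + 1)(3m^3 + 10m^2 + 8m - 1) = -(m+1)(3(m+1)^3 + (m+1)^2 - 3(m+1) - 2),
which is the closed form with N = m+1.
By the principle of mathematical induction, the result holds for all N ≥ 1.

A(N) = -N(3N^3 + N^2 - 3N - 2)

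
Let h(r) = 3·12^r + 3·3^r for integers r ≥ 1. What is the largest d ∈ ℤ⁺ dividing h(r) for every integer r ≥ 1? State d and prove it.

Computing the first values: h(1) = 45 and h(2) = 459; gcd(45, 459) = 9, so d ≤ 9.
We prove 9 | 3·12^r + 3·3^r for all r ≥ 1 by induction on r.
For the base case r = 1: h(1) = 45 = 9·(5), so 9 | h(1).
For the inductive step, assume it holds for an arbitrary i ≥ 1, i.e. 9 | h(i). Then
h(i+1) − 12·h(i) = (3·12^(i+1) + 3·3^(i+1)) − 12·(3·12^i + 3·3^i) = (3)·3^i·(3 − 12) = (-27)·3^i. Since 9 | h(i) by the inductive hypothesis, 9 | 12·h(i); and 9 | -27 since -27 = 9·-3. Therefore 9 | h(i+1).
By induction, the statement is established for all r ≥ 1.
Therefore the largest such d is 9.

d = 9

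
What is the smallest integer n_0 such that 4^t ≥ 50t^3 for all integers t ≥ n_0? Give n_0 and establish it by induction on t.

At t = 7: 16384 < 17150, so the inequality fails and n_0 ≥ 8. We prove 4^t ≥ 50t^3 for all t ≥ 8.
When t = 8: 4^t = 65536 and 50t^3 = 25600, so 65536 ≥ 25600.
Inductive step: suppose the statement holds for some r ≥ 8, so 4^r ≥ 50r^3.
Then 4^(r + 1) = 4·(4^r) ≥ 4·(50r^3).
Also, for r ≥ 8 we have 4·(50r^3) ≥ 50(r+1)^3, since 4 ≥ (1 + 1/r)^3 for all r ≥ 8.
Combining, 4^(r + 1) ≥ 50(r+1)^3.
By the principle of mathematical induction, the result holds for all t ≥ 8.
Hence the smallest such n_0 is 8.

n_0 = 8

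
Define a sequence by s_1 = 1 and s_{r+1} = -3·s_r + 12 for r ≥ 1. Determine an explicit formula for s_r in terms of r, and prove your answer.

Computing the first terms: s_1 = 1, s_2 = 9, s_3 = -15. This suggests s_r = -2(-3)^(r - 1) + 3.
Base step (r = 1): the formula gives 1 = 1 = s_1.
Inductive step: suppose the statement holds for some m ≥ 1, so s_m = -2(-3)^(m - 1) + 3.
Then s_{m+1} = -3·s_m + 12 = -3·(-2(-3)^(m - 1) + 3) + 12 = -2(-3)^m + 3 = -2(-3)^((m+1) - 1) + 3,
which is the claimed formula at r = m+1.
Hence, by induction on r, the claim holds for every r ≥ 1.

s_r = -2(-3)^(r - 1) + 3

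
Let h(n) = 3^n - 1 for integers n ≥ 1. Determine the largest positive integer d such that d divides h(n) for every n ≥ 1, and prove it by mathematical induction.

d = 2

Computing the first values: h(1) = 2 and h(2) = 8; gcd(2, 8) = 2, so d ≤ 2.
We prove 2 | 3^n - 1 for all n ≥ 1 by induction on n.
Base case (n = 1): h(1) = 2 = 2·(1), so 2 | h(1).
Suppose the result is true for n = i, i.e. 2 | h(i). Then
3^{i+1} − 1^{i+1} = 3·3^i − 1·1^i = 3·(3^i − 1^i) + (2)·1^i. The first term is divisible by 2 by the inductive hypothesis, and the second term (2)·1^i is divisible by 2 since 2 | 2. Hence 2 | h(i+1).
By induction, the statement is established for all n ≥ 1.
Therefore the largest such d is 2.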